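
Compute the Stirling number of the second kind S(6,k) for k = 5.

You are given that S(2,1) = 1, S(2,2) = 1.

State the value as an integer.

15

r3: T_3,2=2×1+1=3; T_3,3=3×0+1=1
r4: T_4,3=3×1+3=6; T_4,4=4×0+1=1
r5: T_5,4=4×1+6=10; T_5,5=5×0+1=1
r6: T_6,5=5×1+10=15
Read S(6,5) = 15.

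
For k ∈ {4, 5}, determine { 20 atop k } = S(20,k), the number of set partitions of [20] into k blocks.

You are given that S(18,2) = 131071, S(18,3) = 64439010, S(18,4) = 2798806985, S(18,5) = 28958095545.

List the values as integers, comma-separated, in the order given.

r19: T_19,3=3×64439010+131071=193448101; T_19,4=4×2798806985+64439010=11259666950; T_19,5=5×28958095545+2798806985=147589284710
r20: T_20,4=4×11259666950+193448101=45232115901; T_20,5=5×147589284710+11259666950=749206090500
Read S(20,4) = 45232115901, S(20,5) = 749206090500.

45232115901, 749206090500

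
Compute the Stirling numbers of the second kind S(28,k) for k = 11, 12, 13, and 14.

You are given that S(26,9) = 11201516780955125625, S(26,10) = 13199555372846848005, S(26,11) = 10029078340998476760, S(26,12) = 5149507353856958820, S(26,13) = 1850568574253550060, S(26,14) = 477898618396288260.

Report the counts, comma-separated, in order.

row 27: T[27][10]=10·13199555372846848005+11201516780955125625=143197070509423605675  T[27][11]=11·10029078340998476760+13199555372846848005=123519417123830092365  T[27][12]=12·5149507353856958820+10029078340998476760=71823166587281982600  T[27][13]=13·1850568574253550060+5149507353856958820=29206898819153109600  T[27][14]=14·477898618396288260+1850568574253550060=8541149231801585700
row 28: T[28][11]=11·123519417123830092365+143197070509423605675=1501910658871554621690  T[28][12]=12·71823166587281982600+123519417123830092365=985397416171213883565  T[28][13]=13·29206898819153109600+71823166587281982600=451512851236272407400  T[28][14]=14·8541149231801585700+29206898819153109600=148782988064375309400
Read S(28,11) = 1501910658871554621690, S(28,12) = 985397416171213883565, S(28,13) = 451512851236272407400, S(28,14) = 148782988064375309400.

1501910658871554621690, 985397416171213883565, 451512851236272407400, 148782988064375309400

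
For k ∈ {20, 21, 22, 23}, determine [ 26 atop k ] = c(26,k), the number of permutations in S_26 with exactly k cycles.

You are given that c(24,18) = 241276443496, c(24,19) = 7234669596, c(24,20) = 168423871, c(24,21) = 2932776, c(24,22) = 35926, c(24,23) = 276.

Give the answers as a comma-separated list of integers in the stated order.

696829576300, 17247104875, 333685495, 4858750

i=25: T(25,19)=241276443496+24·7234669596=414908513800 | T(25,20)=7234669596+24·168423871=11276842500 | T(25,21)=168423871+24·2932776=238810495 | T(25,22)=2932776+24·35926=3795000 | T(25,23)=35926+24·276=42550
i=26: T(26,20)=414908513800+25·11276842500=696829576300 | T(26,21)=11276842500+25·238810495=17247104875 | T(26,22)=238810495+25·3795000=333685495 | T(26,23)=3795000+25·42550=4858750
Read c(26,20) = 696829576300, c(26,21) = 17247104875, c(26,22) = 333685495, c(26,23) = 4858750.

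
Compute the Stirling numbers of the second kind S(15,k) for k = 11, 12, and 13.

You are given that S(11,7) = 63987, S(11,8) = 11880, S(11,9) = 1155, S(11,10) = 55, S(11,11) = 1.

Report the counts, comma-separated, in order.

@12  (12,8):11880·8+63987→159027, (12,9):1155·9+11880→22275, (12,10):55·10+1155→1705, (12,11):1·11+55→66, (12,12):0·12+1→1
@13  (13,9):22275·9+159027→359502, (13,10):1705·10+22275→39325, (13,11):66·11+1705→2431, (13,12):1·12+66→78, (13,13):0·13+1→1
@14  (14,10):39325·10+359502→752752, (14,11):2431·11+39325→66066, (14,12):78·12+2431→3367, (14,13):1·13+78→91
@15  (15,11):66066·11+752752→1479478, (15,12):3367·12+66066→106470, (15,13):91·13+3367→4550
Read S(15,11) = 1479478, S(15,12) = 106470, S(15,13) = 4550.

1479478, 106470, 4550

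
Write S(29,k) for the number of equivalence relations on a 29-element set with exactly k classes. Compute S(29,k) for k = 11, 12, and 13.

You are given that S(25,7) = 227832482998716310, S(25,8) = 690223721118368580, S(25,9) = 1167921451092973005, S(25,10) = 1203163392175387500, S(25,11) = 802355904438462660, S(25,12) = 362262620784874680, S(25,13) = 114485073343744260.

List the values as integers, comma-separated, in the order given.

[26] T[26,8]:8*690223721118368580+227832482998716310=5749622251945664950 · T[26,9]:9*1167921451092973005+690223721118368580=11201516780955125625 · T[26,10]:10*1203163392175387500+1167921451092973005=13199555372846848005 · T[26,11]:11*802355904438462660+1203163392175387500=10029078340998476760 · T[26,12]:12*362262620784874680+802355904438462660=5149507353856958820 · T[26,13]:13*114485073343744260+362262620784874680=1850568574253550060
[27] T[27,9]:9*11201516780955125625+5749622251945664950=106563273280541795575 · T[27,10]:10*13199555372846848005+11201516780955125625=143197070509423605675 · T[27,11]:11*10029078340998476760+13199555372846848005=123519417123830092365 · T[27,12]:12*5149507353856958820+10029078340998476760=71823166587281982600 · T[27,13]:13*1850568574253550060+5149507353856958820=29206898819153109600
[28] T[28,10]:10*143197070509423605675+106563273280541795575=1538533978374777852325 · T[28,11]:11*123519417123830092365+143197070509423605675=1501910658871554621690 · T[28,12]:12*71823166587281982600+123519417123830092365=985397416171213883565 · T[28,13]:13*29206898819153109600+71823166587281982600=451512851236272407400
[29] T[29,11]:11*1501910658871554621690+1538533978374777852325=18059551225961878690915 · T[29,12]:12*985397416171213883565+1501910658871554621690=13326679652926121224470 · T[29,13]:13*451512851236272407400+985397416171213883565=6855064482242755179765
Read S(29,11) = 18059551225961878690915, S(29,12) = 13326679652926121224470, S(29,13) = 6855064482242755179765.

18059551225961878690915, 13326679652926121224470, 6855064482242755179765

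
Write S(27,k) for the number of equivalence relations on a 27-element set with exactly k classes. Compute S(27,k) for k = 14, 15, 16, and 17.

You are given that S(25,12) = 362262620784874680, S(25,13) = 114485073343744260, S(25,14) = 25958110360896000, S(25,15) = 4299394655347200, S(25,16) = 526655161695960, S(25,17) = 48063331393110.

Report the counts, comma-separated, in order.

8541149231801585700, 1834634071262848260, 294063066070824960, 35569317763922670

row 26: T[26][13]=13·114485073343744260+362262620784874680=1850568574253550060  T[26][14]=14·25958110360896000+114485073343744260=477898618396288260  T[26][15]=15·4299394655347200+25958110360896000=90449030191104000  T[26][16]=16·526655161695960+4299394655347200=12725877242482560  T[26][17]=17·48063331393110+526655161695960=1343731795378830
row 27: T[27][14]=14·477898618396288260+1850568574253550060=8541149231801585700  T[27][15]=15·90449030191104000+477898618396288260=1834634071262848260  T[27][16]=16·12725877242482560+90449030191104000=294063066070824960  T[27][17]=17·1343731795378830+12725877242482560=35569317763922670
Read S(27,14) = 8541149231801585700, S(27,15) = 1834634071262848260, S(27,16) = 294063066070824960, S(27,17) = 35569317763922670.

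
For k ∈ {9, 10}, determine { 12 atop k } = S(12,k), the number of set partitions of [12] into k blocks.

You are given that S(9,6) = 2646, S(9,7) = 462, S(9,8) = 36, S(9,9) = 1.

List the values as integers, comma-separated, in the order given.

22275, 1705

i=10: T(10,7)=2646+7·462=5880 | T(10,8)=462+8·36=750 | T(10,9)=36+9·1=45 | T(10,10)=1+10·0=1
i=11: T(11,8)=5880+8·750=11880 | T(11,9)=750+9·45=1155 | T(11,10)=45+10·1=55
i=12: T(12,9)=11880+9·1155=22275 | T(12,10)=1155+10·55=1705
Read S(12,9) = 22275, S(12,10) = 1705.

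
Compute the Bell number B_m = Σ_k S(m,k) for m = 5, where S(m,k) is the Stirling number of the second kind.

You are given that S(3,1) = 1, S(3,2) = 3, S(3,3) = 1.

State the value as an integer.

52

[4] T[4,1]:1*1+0=1 · T[4,2]:2*3+1=7 · T[4,3]:3*1+3=6 · T[4,4]:4*0+1=1
[5] T[5,1]:1*1+0=1 · T[5,2]:2*7+1=15 · T[5,3]:3*6+7=25 · T[5,4]:4*1+6=10 · T[5,5]:5*0+1=1
B_5 = ΣS(5,k) = 1+15+25+10+1 = 52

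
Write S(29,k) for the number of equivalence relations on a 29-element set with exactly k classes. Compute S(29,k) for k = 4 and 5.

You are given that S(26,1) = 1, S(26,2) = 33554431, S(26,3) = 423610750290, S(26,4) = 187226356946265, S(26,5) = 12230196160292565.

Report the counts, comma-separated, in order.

11998160744311570, 1540200411172850701

i=27: T(27,2)=1+2·33554431=67108863 | T(27,3)=33554431+3·423610750290=1270865805301 | T(27,4)=423610750290+4·187226356946265=749329038535350 | T(27,5)=187226356946265+5·12230196160292565=61338207158409090
i=28: T(28,3)=67108863+3·1270865805301=3812664524766 | T(28,4)=1270865805301+4·749329038535350=2998587019946701 | T(28,5)=749329038535350+5·61338207158409090=307440364830580800
i=29: T(29,4)=3812664524766+4·2998587019946701=11998160744311570 | T(29,5)=2998587019946701+5·307440364830580800=1540200411172850701
Read S(29,4) = 11998160744311570, S(29,5) = 1540200411172850701.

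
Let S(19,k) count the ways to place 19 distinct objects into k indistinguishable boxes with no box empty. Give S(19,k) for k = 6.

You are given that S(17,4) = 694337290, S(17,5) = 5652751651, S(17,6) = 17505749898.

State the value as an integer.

693081601779

@18  (18,5):5652751651·5+694337290→28958095545, (18,6):17505749898·6+5652751651→110687251039
@19  (19,6):110687251039·6+28958095545→693081601779
Read S(19,6) = 693081601779.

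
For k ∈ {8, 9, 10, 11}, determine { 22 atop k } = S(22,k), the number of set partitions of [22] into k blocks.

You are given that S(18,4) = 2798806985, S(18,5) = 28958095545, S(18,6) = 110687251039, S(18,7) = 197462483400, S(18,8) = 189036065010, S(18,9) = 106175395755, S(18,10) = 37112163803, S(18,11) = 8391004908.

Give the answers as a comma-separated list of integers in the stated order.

1142399079991620, 1241963303533920, 835143799377954, 366282500870286

r19: T_19,5=5×28958095545+2798806985=147589284710; T_19,6=6×110687251039+28958095545=693081601779; T_19,7=7×197462483400+110687251039=1492924634839; T_19,8=8×189036065010+197462483400=1709751003480; T_19,9=9×106175395755+189036065010=1144614626805; T_19,10=10×37112163803+106175395755=477297033785; T_19,11=11×8391004908+37112163803=129413217791
r20: T_20,6=6×693081601779+147589284710=4306078895384; T_20,7=7×1492924634839+693081601779=11143554045652; T_20,8=8×1709751003480+1492924634839=15170932662679; T_20,9=9×1144614626805+1709751003480=12011282644725; T_20,10=10×477297033785+1144614626805=5917584964655; T_20,11=11×129413217791+477297033785=1900842429486
r21: T_21,7=7×11143554045652+4306078895384=82310957214948; T_21,8=8×15170932662679+11143554045652=132511015347084; T_21,9=9×12011282644725+15170932662679=123272476465204; T_21,10=10×5917584964655+12011282644725=71187132291275; T_21,11=11×1900842429486+5917584964655=26826851689001
r22: T_22,8=8×132511015347084+82310957214948=1142399079991620; T_22,9=9×123272476465204+132511015347084=1241963303533920; T_22,10=10×71187132291275+123272476465204=835143799377954; T_22,11=11×26826851689001+71187132291275=366282500870286
Read S(22,8) = 1142399079991620, S(22,9) = 1241963303533920, S(22,10) = 835143799377954, S(22,11) = 366282500870286.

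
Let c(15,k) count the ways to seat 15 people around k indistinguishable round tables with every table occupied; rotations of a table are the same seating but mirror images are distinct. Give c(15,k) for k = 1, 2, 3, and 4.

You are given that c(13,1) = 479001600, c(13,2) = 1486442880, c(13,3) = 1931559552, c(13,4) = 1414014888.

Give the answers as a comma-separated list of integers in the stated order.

i=14: T(14,1)=0+13·479001600=6227020800 | T(14,2)=479001600+13·1486442880=19802759040 | T(14,3)=1486442880+13·1931559552=26596717056 | T(14,4)=1931559552+13·1414014888=20313753096
i=15: T(15,1)=0+14·6227020800=87178291200 | T(15,2)=6227020800+14·19802759040=283465647360 | T(15,3)=19802759040+14·26596717056=392156797824 | T(15,4)=26596717056+14·20313753096=310989260400
Read c(15,1) = 87178291200, c(15,2) = 283465647360, c(15,3) = 392156797824, c(15,4) = 310989260400.

87178291200, 283465647360, 392156797824, 310989260400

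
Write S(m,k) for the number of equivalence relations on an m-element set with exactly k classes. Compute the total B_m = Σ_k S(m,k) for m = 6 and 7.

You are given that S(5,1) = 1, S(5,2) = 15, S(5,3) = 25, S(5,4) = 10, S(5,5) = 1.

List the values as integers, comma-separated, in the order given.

[6] T[6,1]:1*1+0=1 · T[6,2]:2*15+1=31 · T[6,3]:3*25+15=90 · T[6,4]:4*10+25=65 · T[6,5]:5*1+10=15 · T[6,6]:6*0+1=1
[7] T[7,1]:1*1+0=1 · T[7,2]:2*31+1=63 · T[7,3]:3*90+31=301 · T[7,4]:4*65+90=350 · T[7,5]:5*15+65=140 · T[7,6]:6*1+15=21 · T[7,7]:7*0+1=1
B_6 = ΣS(6,k) = 1+31+90+65+15+1 = 203
B_7 = ΣS(7,k) = 1+63+301+350+140+21+1 = 877

203, 877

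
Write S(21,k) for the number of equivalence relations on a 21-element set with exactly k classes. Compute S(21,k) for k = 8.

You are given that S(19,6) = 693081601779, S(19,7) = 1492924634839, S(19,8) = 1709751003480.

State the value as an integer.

[20] T[20,7]:7*1492924634839+693081601779=11143554045652 · T[20,8]:8*1709751003480+1492924634839=15170932662679
[21] T[21,8]:8*15170932662679+11143554045652=132511015347084
Read S(21,8) = 132511015347084.

132511015347084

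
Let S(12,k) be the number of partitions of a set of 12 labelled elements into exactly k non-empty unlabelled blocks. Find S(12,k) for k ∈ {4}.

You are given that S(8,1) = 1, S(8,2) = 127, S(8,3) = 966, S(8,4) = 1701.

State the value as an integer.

611501

i=9: T(9,1)=0+1·1=1 | T(9,2)=1+2·127=255 | T(9,3)=127+3·966=3025 | T(9,4)=966+4·1701=7770
i=10: T(10,2)=1+2·255=511 | T(10,3)=255+3·3025=9330 | T(10,4)=3025+4·7770=34105
i=11: T(11,3)=511+3·9330=28501 | T(11,4)=9330+4·34105=145750
i=12: T(12,4)=28501+4·145750=611501
Read S(12,4) = 611501.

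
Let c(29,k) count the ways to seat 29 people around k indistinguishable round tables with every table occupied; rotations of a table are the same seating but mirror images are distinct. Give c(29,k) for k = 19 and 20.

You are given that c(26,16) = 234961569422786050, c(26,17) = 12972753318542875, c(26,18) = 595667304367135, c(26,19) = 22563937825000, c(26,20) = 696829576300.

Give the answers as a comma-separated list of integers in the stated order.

r27: T_27,17=26×12972753318542875+234961569422786050=572253155704900800; T_27,18=26×595667304367135+12972753318542875=28460103232088385; T_27,19=26×22563937825000+595667304367135=1182329687817135; T_27,20=26×696829576300+22563937825000=40681506808800
r28: T_28,18=27×28460103232088385+572253155704900800=1340675942971287195; T_28,19=27×1182329687817135+28460103232088385=60383004803151030; T_28,20=27×40681506808800+1182329687817135=2280730371654735
r29: T_29,19=28×60383004803151030+1340675942971287195=3031400077459516035; T_29,20=28×2280730371654735+60383004803151030=124243455209483610
Read c(29,19) = 3031400077459516035, c(29,20) = 124243455209483610.

3031400077459516035, 124243455209483610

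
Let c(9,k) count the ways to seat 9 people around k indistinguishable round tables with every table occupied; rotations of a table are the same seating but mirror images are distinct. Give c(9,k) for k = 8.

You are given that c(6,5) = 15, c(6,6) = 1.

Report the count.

[7] T[7,6]:6*1+15=21 · T[7,7]:6*0+1=1
[8] T[8,7]:7*1+21=28 · T[8,8]:7*0+1=1
[9] T[9,8]:8*1+28=36
Read c(9,8) = 36.

36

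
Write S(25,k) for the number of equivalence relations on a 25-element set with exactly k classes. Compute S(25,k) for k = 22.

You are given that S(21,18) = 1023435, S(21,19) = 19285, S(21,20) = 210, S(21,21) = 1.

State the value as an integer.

r22: T_22,19=19×19285+1023435=1389850; T_22,20=20×210+19285=23485; T_22,21=21×1+210=231; T_22,22=22×0+1=1
r23: T_23,20=20×23485+1389850=1859550; T_23,21=21×231+23485=28336; T_23,22=22×1+231=253
r24: T_24,21=21×28336+1859550=2454606; T_24,22=22×253+28336=33902
r25: T_25,22=22×33902+2454606=3200450
Read S(25,22) = 3200450.

3200450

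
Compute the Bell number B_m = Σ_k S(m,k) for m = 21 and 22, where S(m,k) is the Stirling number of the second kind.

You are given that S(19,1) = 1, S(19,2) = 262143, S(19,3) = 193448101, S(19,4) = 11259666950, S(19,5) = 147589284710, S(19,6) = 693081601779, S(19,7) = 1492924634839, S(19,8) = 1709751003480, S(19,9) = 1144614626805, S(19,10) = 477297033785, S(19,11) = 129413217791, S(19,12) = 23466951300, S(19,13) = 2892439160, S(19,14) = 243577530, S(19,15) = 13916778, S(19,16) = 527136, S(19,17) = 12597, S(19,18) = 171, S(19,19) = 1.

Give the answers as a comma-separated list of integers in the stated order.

474869816156751, 4506715738447323

i=20: T(20,1)=0+1·1=1 | T(20,2)=1+2·262143=524287 | T(20,3)=262143+3·193448101=580606446 | T(20,4)=193448101+4·11259666950=45232115901 | T(20,5)=11259666950+5·147589284710=749206090500 | T(20,6)=147589284710+6·693081601779=4306078895384 | T(20,7)=693081601779+7·1492924634839=11143554045652 | T(20,8)=1492924634839+8·1709751003480=15170932662679 | T(20,9)=1709751003480+9·1144614626805=12011282644725 | T(20,10)=1144614626805+10·477297033785=5917584964655 | T(20,11)=477297033785+11·129413217791=1900842429486 | T(20,12)=129413217791+12·23466951300=411016633391 | T(20,13)=23466951300+13·2892439160=61068660380 | T(20,14)=2892439160+14·243577530=6302524580 | T(20,15)=243577530+15·13916778=452329200 | T(20,16)=13916778+16·527136=22350954 | T(20,17)=527136+17·12597=741285 | T(20,18)=12597+18·171=15675 | T(20,19)=171+19·1=190 | T(20,20)=1+20·0=1
i=21: T(21,1)=0+1·1=1 | T(21,2)=1+2·524287=1048575 | T(21,3)=524287+3·580606446=1742343625 | T(21,4)=580606446+4·45232115901=181509070050 | T(21,5)=45232115901+5·749206090500=3791262568401 | T(21,6)=749206090500+6·4306078895384=26585679462804 | T(21,7)=4306078895384+7·11143554045652=82310957214948 | T(21,8)=11143554045652+8·15170932662679=132511015347084 | T(21,9)=15170932662679+9·12011282644725=123272476465204 | T(21,10)=12011282644725+10·5917584964655=71187132291275 | T(21,11)=5917584964655+11·1900842429486=26826851689001 | T(21,12)=1900842429486+12·411016633391=6833042030178 | T(21,13)=411016633391+13·61068660380=1204909218331 | T(21,14)=61068660380+14·6302524580=149304004500 | T(21,15)=6302524580+15·452329200=13087462580 | T(21,16)=452329200+16·22350954=809944464 | T(21,17)=22350954+17·741285=34952799 | T(21,18)=741285+18·15675=1023435 | T(21,19)=15675+19·190=19285 | T(21,20)=190+20·1=210 | T(21,21)=1+21·0=1
i=22: T(22,1)=0+1·1=1 | T(22,2)=1+2·1048575=2097151 | T(22,3)=1048575+3·1742343625=5228079450 | T(22,4)=1742343625+4·181509070050=727778623825 | T(22,5)=181509070050+5·3791262568401=19137821912055 | T(22,6)=3791262568401+6·26585679462804=163305339345225 | T(22,7)=26585679462804+7·82310957214948=602762379967440 | T(22,8)=82310957214948+8·132511015347084=1142399079991620 | T(22,9)=132511015347084+9·123272476465204=1241963303533920 | T(22,10)=123272476465204+10·71187132291275=835143799377954 | T(22,11)=71187132291275+11·26826851689001=366282500870286 | T(22,12)=26826851689001+12·6833042030178=108823356051137 | T(22,13)=6833042030178+13·1204909218331=22496861868481 | T(22,14)=1204909218331+14·149304004500=3295165281331 | T(22,15)=149304004500+15·13087462580=345615943200 | T(22,16)=13087462580+16·809944464=26046574004 | T(22,17)=809944464+17·34952799=1404142047 | T(22,18)=34952799+18·1023435=53374629 | T(22,19)=1023435+19·19285=1389850 | T(22,20)=19285+20·210=23485 | T(22,21)=210+21·1=231 | T(22,22)=1+22·0=1
B_21 = ΣS(21,k) = 1+1048575+1742343625+181509070050+3791262568401+26585679462804+82310957214948+132511015347084+123272476465204+71187132291275+26826851689001+6833042030178+1204909218331+149304004500+13087462580+809944464+34952799+1023435+19285+210+1 = 474869816156751
B_22 = ΣS(22,k) = 1+2097151+5228079450+727778623825+19137821912055+163305339345225+602762379967440+1142399079991620+1241963303533920+835143799377954+366282500870286+108823356051137+22496861868481+3295165281331+345615943200+26046574004+1404142047+53374629+1389850+23485+231+1 = 4506715738447323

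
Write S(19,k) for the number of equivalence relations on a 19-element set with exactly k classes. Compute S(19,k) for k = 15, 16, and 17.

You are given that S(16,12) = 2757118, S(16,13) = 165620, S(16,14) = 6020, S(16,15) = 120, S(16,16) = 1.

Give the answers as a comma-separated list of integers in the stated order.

13916778, 527136, 12597

@17  (17,13):165620·13+2757118→4910178, (17,14):6020·14+165620→249900, (17,15):120·15+6020→7820, (17,16):1·16+120→136, (17,17):0·17+1→1
@18  (18,14):249900·14+4910178→8408778, (18,15):7820·15+249900→367200, (18,16):136·16+7820→9996, (18,17):1·17+136→153
@19  (19,15):367200·15+8408778→13916778, (19,16):9996·16+367200→527136, (19,17):153·17+9996→12597
Read S(19,15) = 13916778, S(19,16) = 527136, S(19,17) = 12597.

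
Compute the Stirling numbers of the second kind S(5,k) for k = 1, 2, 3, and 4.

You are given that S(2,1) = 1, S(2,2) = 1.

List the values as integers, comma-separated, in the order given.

[3] T[3,1]:1*1+0=1 · T[3,2]:2*1+1=3 · T[3,3]:3*0+1=1
[4] T[4,1]:1*1+0=1 · T[4,2]:2*3+1=7 · T[4,3]:3*1+3=6 · T[4,4]:4*0+1=1
[5] T[5,1]:1*1+0=1 · T[5,2]:2*7+1=15 · T[5,3]:3*6+7=25 · T[5,4]:4*1+6=10
Read S(5,1) = 1, S(5,2) = 15, S(5,3) = 25, S(5,4) = 10.

1, 15, 25, 10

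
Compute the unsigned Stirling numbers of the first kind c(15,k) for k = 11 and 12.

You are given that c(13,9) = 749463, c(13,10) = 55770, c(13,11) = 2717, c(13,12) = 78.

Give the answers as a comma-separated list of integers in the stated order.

row 14: T[14][10]=13·55770+749463=1474473  T[14][11]=13·2717+55770=91091  T[14][12]=13·78+2717=3731
row 15: T[15][11]=14·91091+1474473=2749747  T[15][12]=14·3731+91091=143325
Read c(15,11) = 2749747, c(15,12) = 143325.

2749747, 143325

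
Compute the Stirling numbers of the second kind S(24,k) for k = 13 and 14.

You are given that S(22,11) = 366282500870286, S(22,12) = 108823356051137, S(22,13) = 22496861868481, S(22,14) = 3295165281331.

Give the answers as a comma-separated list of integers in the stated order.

6888836057922000, 1362091021641000

r23: T_23,12=12×108823356051137+366282500870286=1672162773483930; T_23,13=13×22496861868481+108823356051137=401282560341390; T_23,14=14×3295165281331+22496861868481=68629175807115
r24: T_24,13=13×401282560341390+1672162773483930=6888836057922000; T_24,14=14×68629175807115+401282560341390=1362091021641000
Read S(24,13) = 6888836057922000, S(24,14) = 1362091021641000.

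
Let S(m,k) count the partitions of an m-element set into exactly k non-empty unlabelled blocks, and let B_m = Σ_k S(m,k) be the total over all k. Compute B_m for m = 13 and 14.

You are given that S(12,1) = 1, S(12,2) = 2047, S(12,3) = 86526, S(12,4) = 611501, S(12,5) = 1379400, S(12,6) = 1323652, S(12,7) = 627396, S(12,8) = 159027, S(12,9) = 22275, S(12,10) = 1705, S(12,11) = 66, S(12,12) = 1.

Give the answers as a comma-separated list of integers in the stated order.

27644437, 190899322

[13] T[13,1]:1*1+0=1 · T[13,2]:2*2047+1=4095 · T[13,3]:3*86526+2047=261625 · T[13,4]:4*611501+86526=2532530 · T[13,5]:5*1379400+611501=7508501 · T[13,6]:6*1323652+1379400=9321312 · T[13,7]:7*627396+1323652=5715424 · T[13,8]:8*159027+627396=1899612 · T[13,9]:9*22275+159027=359502 · T[13,10]:10*1705+22275=39325 · T[13,11]:11*66+1705=2431 · T[13,12]:12*1+66=78 · T[13,13]:13*0+1=1
[14] T[14,1]:1*1+0=1 · T[14,2]:2*4095+1=8191 · T[14,3]:3*261625+4095=788970 · T[14,4]:4*2532530+261625=10391745 · T[14,5]:5*7508501+2532530=40075035 · T[14,6]:6*9321312+7508501=63436373 · T[14,7]:7*5715424+9321312=49329280 · T[14,8]:8*1899612+5715424=20912320 · T[14,9]:9*359502+1899612=5135130 · T[14,10]:10*39325+359502=752752 · T[14,11]:11*2431+39325=66066 · T[14,12]:12*78+2431=3367 · T[14,13]:13*1+78=91 · T[14,14]:14*0+1=1
B_13 = ΣS(13,k) = 1+4095+261625+2532530+7508501+9321312+5715424+1899612+359502+39325+2431+78+1 = 27644437
B_14 = ΣS(14,k) = 1+8191+788970+10391745+40075035+63436373+49329280+20912320+5135130+752752+66066+3367+91+1 = 190899322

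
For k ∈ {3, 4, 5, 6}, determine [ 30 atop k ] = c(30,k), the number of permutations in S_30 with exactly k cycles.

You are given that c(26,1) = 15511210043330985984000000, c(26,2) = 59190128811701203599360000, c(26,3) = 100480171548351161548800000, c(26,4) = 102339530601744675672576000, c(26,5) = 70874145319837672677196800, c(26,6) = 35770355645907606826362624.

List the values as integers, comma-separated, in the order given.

[27] T[27,1]:26*15511210043330985984000000+0=403291461126605635584000000 · T[27,2]:26*59190128811701203599360000+15511210043330985984000000=1554454559147562279567360000 · T[27,3]:26*100480171548351161548800000+59190128811701203599360000=2671674589068831403868160000 · T[27,4]:26*102339530601744675672576000+100480171548351161548800000=2761307967193712729035776000 · T[27,5]:26*70874145319837672677196800+102339530601744675672576000=1945067308917524165279692800 · T[27,6]:26*35770355645907606826362624+70874145319837672677196800=1000903392113435450162625024
[28] T[28,1]:27*403291461126605635584000000+0=10888869450418352160768000000 · T[28,2]:27*1554454559147562279567360000+403291461126605635584000000=42373564558110787183902720000 · T[28,3]:27*2671674589068831403868160000+1554454559147562279567360000=73689668464006010184007680000 · T[28,4]:27*2761307967193712729035776000+2671674589068831403868160000=77226989703299075087834112000 · T[28,5]:27*1945067308917524165279692800+2761307967193712729035776000=55278125307966865191587481600 · T[28,6]:27*1000903392113435450162625024+1945067308917524165279692800=28969458895980281319670568448
[29] T[29,2]:28*42373564558110787183902720000+10888869450418352160768000000=1197348677077520393310044160000 · T[29,3]:28*73689668464006010184007680000+42373564558110787183902720000=2105684281550279072336117760000 · T[29,4]:28*77226989703299075087834112000+73689668464006010184007680000=2236045380156380112643362816000 · T[29,5]:28*55278125307966865191587481600+77226989703299075087834112000=1625014498326371300452283596800 · T[29,6]:28*28969458895980281319670568448+55278125307966865191587481600=866422974395414742142363398144
[30] T[30,3]:29*2105684281550279072336117760000+1197348677077520393310044160000=62262192842035613491057459200000 · T[30,4]:29*2236045380156380112643362816000+2105684281550279072336117760000=66951000306085302338993639424000 · T[30,5]:29*1625014498326371300452283596800+2236045380156380112643362816000=49361465831621147825759587123200 · T[30,6]:29*866422974395414742142363398144+1625014498326371300452283596800=26751280755793398822580822142976
Read c(30,3) = 62262192842035613491057459200000, c(30,4) = 66951000306085302338993639424000, c(30,5) = 49361465831621147825759587123200, c(30,6) = 26751280755793398822580822142976.

62262192842035613491057459200000, 66951000306085302338993639424000, 49361465831621147825759587123200, 26751280755793398822580822142976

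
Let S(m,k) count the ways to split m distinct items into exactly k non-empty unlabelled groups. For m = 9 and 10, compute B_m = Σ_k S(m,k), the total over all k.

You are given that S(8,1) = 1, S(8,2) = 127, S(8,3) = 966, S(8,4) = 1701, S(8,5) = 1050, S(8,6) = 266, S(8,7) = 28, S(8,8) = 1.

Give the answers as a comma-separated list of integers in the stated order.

i=9: T(9,1)=0+1·1=1 | T(9,2)=1+2·127=255 | T(9,3)=127+3·966=3025 | T(9,4)=966+4·1701=7770 | T(9,5)=1701+5·1050=6951 | T(9,6)=1050+6·266=2646 | T(9,7)=266+7·28=462 | T(9,8)=28+8·1=36 | T(9,9)=1+9·0=1
i=10: T(10,1)=0+1·1=1 | T(10,2)=1+2·255=511 | T(10,3)=255+3·3025=9330 | T(10,4)=3025+4·7770=34105 | T(10,5)=7770+5·6951=42525 | T(10,6)=6951+6·2646=22827 | T(10,7)=2646+7·462=5880 | T(10,8)=462+8·36=750 | T(10,9)=36+9·1=45 | T(10,10)=1+10·0=1
B_9 = ΣS(9,k) = 1+255+3025+7770+6951+2646+462+36+1 = 21147
B_10 = ΣS(10,k) = 1+511+9330+34105+42525+22827+5880+750+45+1 = 115975

21147, 115975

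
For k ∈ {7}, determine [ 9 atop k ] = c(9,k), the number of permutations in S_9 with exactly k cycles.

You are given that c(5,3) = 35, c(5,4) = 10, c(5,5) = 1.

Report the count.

r6: T_6,4=5×10+35=85; T_6,5=5×1+10=15; T_6,6=5×0+1=1
r7: T_7,5=6×15+85=175; T_7,6=6×1+15=21; T_7,7=6×0+1=1
r8: T_8,6=7×21+175=322; T_8,7=7×1+21=28
r9: T_9,7=8×28+322=546
Read c(9,7) = 546.

546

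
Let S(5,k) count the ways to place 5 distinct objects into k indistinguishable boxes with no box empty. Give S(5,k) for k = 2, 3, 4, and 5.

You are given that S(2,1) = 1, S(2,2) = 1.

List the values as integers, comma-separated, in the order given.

15, 25, 10, 1

row 3: T[3][1]=1·1+0=1  T[3][2]=2·1+1=3  T[3][3]=3·0+1=1
row 4: T[4][1]=1·1+0=1  T[4][2]=2·3+1=7  T[4][3]=3·1+3=6  T[4][4]=4·0+1=1
row 5: T[5][2]=2·7+1=15  T[5][3]=3·6+7=25  T[5][4]=4·1+6=10  T[5][5]=5·0+1=1
Read S(5,2) = 15, S(5,3) = 25, S(5,4) = 10, S(5,5) = 1.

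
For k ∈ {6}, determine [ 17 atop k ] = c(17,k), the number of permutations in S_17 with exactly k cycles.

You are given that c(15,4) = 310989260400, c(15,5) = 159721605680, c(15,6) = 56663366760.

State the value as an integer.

18861567058880

@16  (16,5):159721605680·15+310989260400→2706813345600, (16,6):56663366760·15+159721605680→1009672107080
@17  (17,6):1009672107080·16+2706813345600→18861567058880
Read c(17,6) = 18861567058880.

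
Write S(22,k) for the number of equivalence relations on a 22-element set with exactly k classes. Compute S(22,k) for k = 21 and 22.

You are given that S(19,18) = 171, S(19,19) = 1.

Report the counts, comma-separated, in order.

i=20: T(20,19)=171+19·1=190 | T(20,20)=1+20·0=1
i=21: T(21,20)=190+20·1=210 | T(21,21)=1+21·0=1
i=22: T(22,21)=210+21·1=231 | T(22,22)=1+22·0=1
Read S(22,21) = 231, S(22,22) = 1.

231, 1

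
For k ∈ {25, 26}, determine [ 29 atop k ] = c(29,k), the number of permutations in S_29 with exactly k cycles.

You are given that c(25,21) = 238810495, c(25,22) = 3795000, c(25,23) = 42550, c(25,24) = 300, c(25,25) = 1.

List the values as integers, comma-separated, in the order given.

843041745, 9642906

[26] T[26,22]:25*3795000+238810495=333685495 · T[26,23]:25*42550+3795000=4858750 · T[26,24]:25*300+42550=50050 · T[26,25]:25*1+300=325 · T[26,26]:25*0+1=1
[27] T[27,23]:26*4858750+333685495=460012995 · T[27,24]:26*50050+4858750=6160050 · T[27,25]:26*325+50050=58500 · T[27,26]:26*1+325=351
[28] T[28,24]:27*6160050+460012995=626334345 · T[28,25]:27*58500+6160050=7739550 · T[28,26]:27*351+58500=67977
[29] T[29,25]:28*7739550+626334345=843041745 · T[29,26]:28*67977+7739550=9642906
Read c(29,25) = 843041745, c(29,26) = 9642906.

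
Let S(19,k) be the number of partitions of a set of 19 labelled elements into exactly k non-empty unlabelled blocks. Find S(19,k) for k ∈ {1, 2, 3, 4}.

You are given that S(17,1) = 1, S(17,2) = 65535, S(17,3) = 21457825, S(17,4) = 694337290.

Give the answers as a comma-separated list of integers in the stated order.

1, 262143, 193448101, 11259666950

i=18: T(18,1)=0+1·1=1 | T(18,2)=1+2·65535=131071 | T(18,3)=65535+3·21457825=64439010 | T(18,4)=21457825+4·694337290=2798806985
i=19: T(19,1)=0+1·1=1 | T(19,2)=1+2·131071=262143 | T(19,3)=131071+3·64439010=193448101 | T(19,4)=64439010+4·2798806985=11259666950
Read S(19,1) = 1, S(19,2) = 262143, S(19,3) = 193448101, S(19,4) = 11259666950.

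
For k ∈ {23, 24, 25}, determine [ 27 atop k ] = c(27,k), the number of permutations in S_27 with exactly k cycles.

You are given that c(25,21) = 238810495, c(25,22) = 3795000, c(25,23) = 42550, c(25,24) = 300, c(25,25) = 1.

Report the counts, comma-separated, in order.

460012995, 6160050, 58500

i=26: T(26,22)=238810495+25·3795000=333685495 | T(26,23)=3795000+25·42550=4858750 | T(26,24)=42550+25·300=50050 | T(26,25)=300+25·1=325
i=27: T(27,23)=333685495+26·4858750=460012995 | T(27,24)=4858750+26·50050=6160050 | T(27,25)=50050+26·325=58500
Read c(27,23) = 460012995, c(27,24) = 6160050, c(27,25) = 58500.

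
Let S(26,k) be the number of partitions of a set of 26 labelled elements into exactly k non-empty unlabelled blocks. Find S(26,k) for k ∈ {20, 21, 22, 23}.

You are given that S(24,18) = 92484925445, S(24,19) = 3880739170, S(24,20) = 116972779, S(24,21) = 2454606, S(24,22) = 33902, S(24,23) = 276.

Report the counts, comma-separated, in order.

@25  (25,19):3880739170·19+92484925445→166218969675, (25,20):116972779·20+3880739170→6220194750, (25,21):2454606·21+116972779→168519505, (25,22):33902·22+2454606→3200450, (25,23):276·23+33902→40250
@26  (26,20):6220194750·20+166218969675→290622864675, (26,21):168519505·21+6220194750→9759104355, (26,22):3200450·22+168519505→238929405, (26,23):40250·23+3200450→4126200
Read S(26,20) = 290622864675, S(26,21) = 9759104355, S(26,22) = 238929405, S(26,23) = 4126200.

290622864675, 9759104355, 238929405, 4126200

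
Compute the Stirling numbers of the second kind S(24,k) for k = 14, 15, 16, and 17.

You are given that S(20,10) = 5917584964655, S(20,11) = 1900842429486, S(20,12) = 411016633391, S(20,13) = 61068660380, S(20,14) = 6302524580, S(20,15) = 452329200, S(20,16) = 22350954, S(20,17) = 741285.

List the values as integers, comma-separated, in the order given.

[21] T[21,11]:11*1900842429486+5917584964655=26826851689001 · T[21,12]:12*411016633391+1900842429486=6833042030178 · T[21,13]:13*61068660380+411016633391=1204909218331 · T[21,14]:14*6302524580+61068660380=149304004500 · T[21,15]:15*452329200+6302524580=13087462580 · T[21,16]:16*22350954+452329200=809944464 · T[21,17]:17*741285+22350954=34952799
[22] T[22,12]:12*6833042030178+26826851689001=108823356051137 · T[22,13]:13*1204909218331+6833042030178=22496861868481 · T[22,14]:14*149304004500+1204909218331=3295165281331 · T[22,15]:15*13087462580+149304004500=345615943200 · T[22,16]:16*809944464+13087462580=26046574004 · T[22,17]:17*34952799+809944464=1404142047
[23] T[23,13]:13*22496861868481+108823356051137=401282560341390 · T[23,14]:14*3295165281331+22496861868481=68629175807115 · T[23,15]:15*345615943200+3295165281331=8479404429331 · T[23,16]:16*26046574004+345615943200=762361127264 · T[23,17]:17*1404142047+26046574004=49916988803
[24] T[24,14]:14*68629175807115+401282560341390=1362091021641000 · T[24,15]:15*8479404429331+68629175807115=195820242247080 · T[24,16]:16*762361127264+8479404429331=20677182465555 · T[24,17]:17*49916988803+762361127264=1610949936915
Read S(24,14) = 1362091021641000, S(24,15) = 195820242247080, S(24,16) = 20677182465555, S(24,17) = 1610949936915.

1362091021641000, 195820242247080, 20677182465555, 1610949936915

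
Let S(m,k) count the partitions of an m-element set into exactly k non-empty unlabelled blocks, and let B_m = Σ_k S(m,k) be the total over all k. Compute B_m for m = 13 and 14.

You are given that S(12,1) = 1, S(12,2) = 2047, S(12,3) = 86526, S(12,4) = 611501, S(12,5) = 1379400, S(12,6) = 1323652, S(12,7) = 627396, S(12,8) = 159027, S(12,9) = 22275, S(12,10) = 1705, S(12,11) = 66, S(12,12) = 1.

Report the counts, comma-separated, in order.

27644437, 190899322

[13] T[13,1]:1*1+0=1 · T[13,2]:2*2047+1=4095 · T[13,3]:3*86526+2047=261625 · T[13,4]:4*611501+86526=2532530 · T[13,5]:5*1379400+611501=7508501 · T[13,6]:6*1323652+1379400=9321312 · T[13,7]:7*627396+1323652=5715424 · T[13,8]:8*159027+627396=1899612 · T[13,9]:9*22275+159027=359502 · T[13,10]:10*1705+22275=39325 · T[13,11]:11*66+1705=2431 · T[13,12]:12*1+66=78 · T[13,13]:13*0+1=1
[14] T[14,1]:1*1+0=1 · T[14,2]:2*4095+1=8191 · T[14,3]:3*261625+4095=788970 · T[14,4]:4*2532530+261625=10391745 · T[14,5]:5*7508501+2532530=40075035 · T[14,6]:6*9321312+7508501=63436373 · T[14,7]:7*5715424+9321312=49329280 · T[14,8]:8*1899612+5715424=20912320 · T[14,9]:9*359502+1899612=5135130 · T[14,10]:10*39325+359502=752752 · T[14,11]:11*2431+39325=66066 · T[14,12]:12*78+2431=3367 · T[14,13]:13*1+78=91 · T[14,14]:14*0+1=1
B_13 = ΣS(13,k) = 1+4095+261625+2532530+7508501+9321312+5715424+1899612+359502+39325+2431+78+1 = 27644437
B_14 = ΣS(14,k) = 1+8191+788970+10391745+40075035+63436373+49329280+20912320+5135130+752752+66066+3367+91+1 = 190899322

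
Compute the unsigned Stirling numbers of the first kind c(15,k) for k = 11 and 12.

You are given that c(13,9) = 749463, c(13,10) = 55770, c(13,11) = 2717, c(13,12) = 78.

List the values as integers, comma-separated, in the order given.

row 14: T[14][10]=13·55770+749463=1474473  T[14][11]=13·2717+55770=91091  T[14][12]=13·78+2717=3731
row 15: T[15][11]=14·91091+1474473=2749747  T[15][12]=14·3731+91091=143325
Read c(15,11) = 2749747, c(15,12) = 143325.

2749747, 143325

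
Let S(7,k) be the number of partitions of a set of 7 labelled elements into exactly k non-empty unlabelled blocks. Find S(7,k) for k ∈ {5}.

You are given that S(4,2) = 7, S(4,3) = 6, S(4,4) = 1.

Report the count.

row 5: T[5][3]=3·6+7=25  T[5][4]=4·1+6=10  T[5][5]=5·0+1=1
row 6: T[6][4]=4·10+25=65  T[6][5]=5·1+10=15
row 7: T[7][5]=5·15+65=140
Read S(7,5) = 140.

140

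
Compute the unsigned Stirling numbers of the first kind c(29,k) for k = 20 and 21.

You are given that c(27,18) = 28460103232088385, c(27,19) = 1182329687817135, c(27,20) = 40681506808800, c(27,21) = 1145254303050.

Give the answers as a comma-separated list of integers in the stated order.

i=28: T(28,19)=28460103232088385+27·1182329687817135=60383004803151030 | T(28,20)=1182329687817135+27·40681506808800=2280730371654735 | T(28,21)=40681506808800+27·1145254303050=71603372991150
i=29: T(29,20)=60383004803151030+28·2280730371654735=124243455209483610 | T(29,21)=2280730371654735+28·71603372991150=4285624815406935
Read c(29,20) = 124243455209483610, c(29,21) = 4285624815406935.

124243455209483610, 4285624815406935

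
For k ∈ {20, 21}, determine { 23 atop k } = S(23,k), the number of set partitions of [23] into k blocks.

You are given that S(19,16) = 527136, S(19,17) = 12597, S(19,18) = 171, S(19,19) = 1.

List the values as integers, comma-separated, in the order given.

i=20: T(20,17)=527136+17·12597=741285 | T(20,18)=12597+18·171=15675 | T(20,19)=171+19·1=190 | T(20,20)=1+20·0=1
i=21: T(21,18)=741285+18·15675=1023435 | T(21,19)=15675+19·190=19285 | T(21,20)=190+20·1=210 | T(21,21)=1+21·0=1
i=22: T(22,19)=1023435+19·19285=1389850 | T(22,20)=19285+20·210=23485 | T(22,21)=210+21·1=231
i=23: T(23,20)=1389850+20·23485=1859550 | T(23,21)=23485+21·231=28336
Read S(23,20) = 1859550, S(23,21) = 28336.

1859550, 28336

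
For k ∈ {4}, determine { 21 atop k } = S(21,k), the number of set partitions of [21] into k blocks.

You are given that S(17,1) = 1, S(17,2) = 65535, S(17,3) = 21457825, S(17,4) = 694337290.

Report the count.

i=18: T(18,1)=0+1·1=1 | T(18,2)=1+2·65535=131071 | T(18,3)=65535+3·21457825=64439010 | T(18,4)=21457825+4·694337290=2798806985
i=19: T(19,2)=1+2·131071=262143 | T(19,3)=131071+3·64439010=193448101 | T(19,4)=64439010+4·2798806985=11259666950
i=20: T(20,3)=262143+3·193448101=580606446 | T(20,4)=193448101+4·11259666950=45232115901
i=21: T(21,4)=580606446+4·45232115901=181509070050
Read S(21,4) = 181509070050.

181509070050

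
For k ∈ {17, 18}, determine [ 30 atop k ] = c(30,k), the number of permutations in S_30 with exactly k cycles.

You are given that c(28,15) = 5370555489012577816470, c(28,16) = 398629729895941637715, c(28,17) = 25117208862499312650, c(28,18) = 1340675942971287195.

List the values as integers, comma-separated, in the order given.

48487623689430693038025, 2918939500751087661105

r29: T_29,16=28×398629729895941637715+5370555489012577816470=16532187926098943672490; T_29,17=28×25117208862499312650+398629729895941637715=1101911578045922391915; T_29,18=28×1340675942971287195+25117208862499312650=62656135265695354110
r30: T_30,17=29×1101911578045922391915+16532187926098943672490=48487623689430693038025; T_30,18=29×62656135265695354110+1101911578045922391915=2918939500751087661105
Read c(30,17) = 48487623689430693038025, c(30,18) = 2918939500751087661105.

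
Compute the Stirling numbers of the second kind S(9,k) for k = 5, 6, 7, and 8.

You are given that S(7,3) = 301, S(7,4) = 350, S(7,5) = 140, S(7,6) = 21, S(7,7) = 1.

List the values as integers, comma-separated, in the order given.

6951, 2646, 462, 36

@8  (8,4):350·4+301→1701, (8,5):140·5+350→1050, (8,6):21·6+140→266, (8,7):1·7+21→28, (8,8):0·8+1→1
@9  (9,5):1050·5+1701→6951, (9,6):266·6+1050→2646, (9,7):28·7+266→462, (9,8):1·8+28→36
Read S(9,5) = 6951, S(9,6) = 2646, S(9,7) = 462, S(9,8) = 36.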